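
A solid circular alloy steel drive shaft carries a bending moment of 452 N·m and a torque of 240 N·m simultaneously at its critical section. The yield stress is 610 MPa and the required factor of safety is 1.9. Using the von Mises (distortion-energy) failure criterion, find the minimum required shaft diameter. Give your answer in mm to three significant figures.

d = 25.1 mm

σ_allow = σ_y/n = 610/1.9 = 321.1 MPa.
For a solid shaft σ_b = 32M/(πd³) and τ = 16T/(πd³), so the von Mises stress is σ' = (16/πd³)·√(4M²+3T²).
√(4M²+3T²) = √(4×(452000)² + 3×(240000)²) = 995000 N·mm.
d³ = 16×995000/(π×321.1) = 15780 mm³.
d = 25.08 mm.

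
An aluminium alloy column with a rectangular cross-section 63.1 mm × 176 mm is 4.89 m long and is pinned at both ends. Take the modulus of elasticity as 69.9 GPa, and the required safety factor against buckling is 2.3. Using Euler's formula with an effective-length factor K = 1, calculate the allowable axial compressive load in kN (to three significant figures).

P_allow = 46.2 kN

Buckling occurs about the weak axis: I_min = h·b³/12 = 176×63.1³/12 = 3.685×10^6 mm⁴ (b = 63.1 mm is the smaller dimension).
Effective length L_e = KL = 1×4.89 m = 4890 mm.
Euler critical load P_cr = π²EI/L_e² = π²×69900×3.685×10^6/4890² = 106300 N.
P_allow = P_cr/n = 106300/2.3 = 46220 N.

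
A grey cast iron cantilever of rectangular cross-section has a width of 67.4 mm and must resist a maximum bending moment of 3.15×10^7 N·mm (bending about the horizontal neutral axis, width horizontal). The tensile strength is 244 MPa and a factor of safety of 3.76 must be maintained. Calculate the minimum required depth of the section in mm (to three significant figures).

σ_allow = 244/3.76 = 64.89 MPa.
For a rectangular section σ = 6M/(bh²), so h² = 6M/(b σ_allow) = 6×3.1500×10^7/(67.4×64.89) = 43210 mm².
h = 207.9 mm.

h = 208 mm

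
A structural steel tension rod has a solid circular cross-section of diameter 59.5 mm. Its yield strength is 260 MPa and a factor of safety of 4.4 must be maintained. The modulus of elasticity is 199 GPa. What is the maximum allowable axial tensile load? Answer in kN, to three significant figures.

σ_allow = 260/4.4 = 59.09 MPa.
A = πd²/4 = π×59.5²/4 = 2781 mm².
F_allow = σ_allow × A = 59.09×2781 = 164300 N.

F_allow = 164 kN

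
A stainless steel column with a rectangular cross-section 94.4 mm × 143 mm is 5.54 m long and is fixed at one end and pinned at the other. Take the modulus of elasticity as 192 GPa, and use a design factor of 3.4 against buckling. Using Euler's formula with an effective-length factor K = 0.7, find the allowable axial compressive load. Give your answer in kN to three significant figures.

Buckling occurs about the weak axis: I_min = h·b³/12 = 143×94.4³/12 = 1.002×10^7 mm⁴ (b = 94.4 mm is the smaller dimension).
Effective length L_e = KL = 0.7×5.54 m = 3878 mm.
Euler critical load P_cr = π²EI/L_e² = π²×192000×1.002×10^7/3878² = 1.263×10^6 N.
P_allow = P_cr/n = 1.263×10^6/3.4 = 371500 N.

P_allow = 372 kN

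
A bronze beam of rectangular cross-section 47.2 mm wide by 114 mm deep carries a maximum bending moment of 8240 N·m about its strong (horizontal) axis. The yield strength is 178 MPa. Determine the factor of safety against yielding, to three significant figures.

Section modulus S = bh²/6 = 47.2×114²/6 = 102200 mm³.
σ = M/S = 8240000/102200 = 80.60 MPa.
n = 178/80.60 = 2.208.

n = 2.21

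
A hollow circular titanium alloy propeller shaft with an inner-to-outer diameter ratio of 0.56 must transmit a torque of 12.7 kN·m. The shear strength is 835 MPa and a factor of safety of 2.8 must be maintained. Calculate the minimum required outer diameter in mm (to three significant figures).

τ_allow = 835/2.8 = 298.2 MPa.
For a hollow shaft τ = 16T/[πd_o³(1−k⁴)] with k = 0.56, so 1−k⁴ = 0.9017.
d_o³ = 16T/[π τ_allow (1−k⁴)] = 16×1.2700×10^7/(π×298.2×0.9017) = 240500 mm³.
d_o = 62.19 mm.

d_o = 62.2 mm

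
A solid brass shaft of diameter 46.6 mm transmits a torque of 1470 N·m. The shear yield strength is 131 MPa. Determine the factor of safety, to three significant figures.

τ = 16T/(πd³) = 16×1470000/(π×46.6³) = 73.98 MPa.
n = τ_limit/τ = 131/73.98 = 1.771.

n = 1.77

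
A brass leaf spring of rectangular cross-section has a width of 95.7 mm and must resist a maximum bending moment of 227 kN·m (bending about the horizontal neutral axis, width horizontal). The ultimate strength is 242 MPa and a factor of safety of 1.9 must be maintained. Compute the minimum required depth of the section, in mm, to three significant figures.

σ_allow = 242/1.9 = 127.4 MPa.
For a rectangular section σ = 6M/(bh²), so h² = 6M/(b σ_allow) = 6×2.2700×10^8/(95.7×127.4) = 111700 mm².
h = 334.3 mm.

h = 334 mm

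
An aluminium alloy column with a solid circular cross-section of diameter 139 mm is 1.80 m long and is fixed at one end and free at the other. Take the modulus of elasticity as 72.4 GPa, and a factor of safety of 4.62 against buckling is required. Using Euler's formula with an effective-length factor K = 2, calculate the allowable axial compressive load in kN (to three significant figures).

P_allow = 219 kN

I = πd⁴/64 = π×139⁴/64 = 1.832×10^7 mm⁴.
Effective length L_e = KL = 2×1.80 m = 3600 mm.
Euler critical load P_cr = π²EI/L_e² = π²×72400×1.832×10^7/3600² = 1.010×10^6 N.
P_allow = P_cr/n = 1.010×10^6/4.62 = 218700 N.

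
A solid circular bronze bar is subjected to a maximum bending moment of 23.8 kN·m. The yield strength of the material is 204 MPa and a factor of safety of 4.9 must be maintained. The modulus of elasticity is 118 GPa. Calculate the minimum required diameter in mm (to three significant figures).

d = 180 mm

σ_allow = 204/4.9 = 41.63 MPa.
For a solid circular section σ = 32M/(πd³), so d³ = 32M/(π σ_allow) = 32×2.3800×10^7/(π×41.63) = 5.823×10^6 mm³.
d = 179.9 mm.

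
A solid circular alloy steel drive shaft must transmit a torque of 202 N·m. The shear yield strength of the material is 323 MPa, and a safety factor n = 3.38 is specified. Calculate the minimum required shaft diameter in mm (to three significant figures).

d = 22.1 mm

Allowable shear stress τ_allow = 323/3.38 = 95.56 MPa.
For a solid shaft τ = 16T/(πd³), so d³ = 16T/(π τ_allow) = 16×202000/(π×95.56) = 10770 mm³.
d = (10770)^(1/3) = 22.08 mm.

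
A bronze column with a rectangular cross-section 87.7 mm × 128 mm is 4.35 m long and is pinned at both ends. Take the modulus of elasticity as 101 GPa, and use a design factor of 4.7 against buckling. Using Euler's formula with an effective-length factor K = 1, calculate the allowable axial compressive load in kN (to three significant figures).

Buckling occurs about the weak axis: I_min = h·b³/12 = 128×87.7³/12 = 7.195×10^6 mm⁴ (b = 87.7 mm is the smaller dimension).
Effective length L_e = KL = 1×4.35 m = 4350 mm.
Euler critical load P_cr = π²EI/L_e² = π²×101000×7.195×10^6/4350² = 379000 N.
P_allow = P_cr/n = 379000/4.7 = 80640 N.

P_allow = 80.6 kN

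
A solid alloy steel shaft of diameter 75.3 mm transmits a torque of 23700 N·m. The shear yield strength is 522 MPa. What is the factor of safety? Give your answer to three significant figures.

τ = 16T/(πd³) = 16×2.3700×10^7/(π×75.3³) = 282.7 MPa.
n = τ_limit/τ = 522/282.7 = 1.846.

n = 1.85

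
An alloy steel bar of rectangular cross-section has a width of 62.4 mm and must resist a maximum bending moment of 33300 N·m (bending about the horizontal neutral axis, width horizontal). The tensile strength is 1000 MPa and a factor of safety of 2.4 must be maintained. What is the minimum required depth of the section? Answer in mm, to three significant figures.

h = 87.7 mm

σ_allow = 1000/2.4 = 416.7 MPa.
For a rectangular section σ = 6M/(bh²), so h² = 6M/(b σ_allow) = 6×3.3300×10^7/(62.4×416.7) = 7685 mm².
h = 87.66 mm.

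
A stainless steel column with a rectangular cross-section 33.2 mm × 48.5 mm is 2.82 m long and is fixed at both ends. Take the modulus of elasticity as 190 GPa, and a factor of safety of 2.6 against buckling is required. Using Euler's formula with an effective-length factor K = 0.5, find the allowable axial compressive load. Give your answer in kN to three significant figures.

Buckling occurs about the weak axis: I_min = h·b³/12 = 48.5×33.2³/12 = 147900 mm⁴ (b = 33.2 mm is the smaller dimension).
Effective length L_e = KL = 0.5×2.82 m = 1410 mm.
Euler critical load P_cr = π²EI/L_e² = π²×190000×147900/1410² = 139500 N.
P_allow = P_cr/n = 139500/2.6 = 53660 N.

P_allow = 53.7 kN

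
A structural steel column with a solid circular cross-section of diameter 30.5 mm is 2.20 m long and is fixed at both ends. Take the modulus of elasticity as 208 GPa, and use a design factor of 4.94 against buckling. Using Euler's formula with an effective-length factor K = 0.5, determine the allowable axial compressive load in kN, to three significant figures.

I = πd⁴/64 = π×30.5⁴/64 = 42480 mm⁴.
Effective length L_e = KL = 0.5×2.20 m = 1100 mm.
Euler critical load P_cr = π²EI/L_e² = π²×208000×42480/1100² = 72070 N.
P_allow = P_cr/n = 72070/4.94 = 14590 N.

P_allow = 14.6 kN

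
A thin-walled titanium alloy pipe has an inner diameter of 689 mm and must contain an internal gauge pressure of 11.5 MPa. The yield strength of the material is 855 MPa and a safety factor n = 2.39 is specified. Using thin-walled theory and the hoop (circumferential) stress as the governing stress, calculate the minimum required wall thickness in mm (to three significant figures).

σ_allow = 855/2.39 = 357.7 MPa.
Hoop stress σ_h = pD/(2t), so t = pD/(2σ_allow) = 11.5×689/(2×357.7) = 11.07 mm.

t = 11.1 mm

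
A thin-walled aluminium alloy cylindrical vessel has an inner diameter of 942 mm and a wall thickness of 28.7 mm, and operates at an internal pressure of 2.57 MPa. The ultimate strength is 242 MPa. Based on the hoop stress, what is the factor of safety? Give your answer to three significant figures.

σ_h = pD/(2t) = 2.57×942/(2×28.7) = 42.18 MPa.
n = 242/42.18 = 5.738.

n = 5.74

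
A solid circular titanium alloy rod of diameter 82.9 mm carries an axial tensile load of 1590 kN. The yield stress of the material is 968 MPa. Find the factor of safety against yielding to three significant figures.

n = 3.29

A = πd²/4 = 5398 mm².
σ = F/A = 1590000/5398 = 294.6 MPa.
n = 968/294.6 = 3.286.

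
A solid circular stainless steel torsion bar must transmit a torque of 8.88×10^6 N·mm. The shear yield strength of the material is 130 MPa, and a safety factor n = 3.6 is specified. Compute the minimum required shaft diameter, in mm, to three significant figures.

Allowable shear stress τ_allow = 130/3.6 = 36.11 MPa.
For a solid shaft τ = 16T/(πd³), so d³ = 16T/(π τ_allow) = 16×8880000/(π×36.11) = 1.252×10^6 mm³.
d = (1.252×10^6)^(1/3) = 107.8 mm.

d = 108 mm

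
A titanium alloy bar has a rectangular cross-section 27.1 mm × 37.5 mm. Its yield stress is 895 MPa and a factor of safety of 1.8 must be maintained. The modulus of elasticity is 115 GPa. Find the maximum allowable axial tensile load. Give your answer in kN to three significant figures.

σ_allow = 895/1.8 = 497.2 MPa.
A = 27.1×37.5 = 1016 mm².
F_allow = σ_allow × A = 497.2×1016 = 505300 N.

F_allow = 505 kN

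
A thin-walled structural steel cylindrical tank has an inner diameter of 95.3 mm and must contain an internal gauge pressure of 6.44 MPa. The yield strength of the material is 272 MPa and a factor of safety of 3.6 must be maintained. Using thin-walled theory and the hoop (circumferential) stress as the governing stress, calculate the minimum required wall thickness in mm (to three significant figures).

σ_allow = 272/3.6 = 75.56 MPa.
Hoop stress σ_h = pD/(2t), so t = pD/(2σ_allow) = 6.44×95.3/(2×75.56) = 4.061 mm.

t = 4.06 mm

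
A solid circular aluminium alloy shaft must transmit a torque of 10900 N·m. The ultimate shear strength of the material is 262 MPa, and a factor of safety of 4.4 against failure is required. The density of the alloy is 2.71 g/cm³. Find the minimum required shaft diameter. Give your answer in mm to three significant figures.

Allowable shear stress τ_allow = 262/4.4 = 59.55 MPa.
For a solid shaft τ = 16T/(πd³), so d³ = 16T/(π τ_allow) = 16×1.0900×10^7/(π×59.55) = 932300 mm³.
d = (932300)^(1/3) = 97.69 mm.

d = 97.7 mm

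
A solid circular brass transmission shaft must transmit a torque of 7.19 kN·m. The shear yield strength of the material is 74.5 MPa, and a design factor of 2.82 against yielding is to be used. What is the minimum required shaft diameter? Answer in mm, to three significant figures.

d = 111 mm

Allowable shear stress τ_allow = 74.5/2.82 = 26.42 MPa.
For a solid shaft τ = 16T/(πd³), so d³ = 16T/(π τ_allow) = 16×7190000/(π×26.42) = 1.386×10^6 mm³.
d = (1.386×10^6)^(1/3) = 111.5 mm.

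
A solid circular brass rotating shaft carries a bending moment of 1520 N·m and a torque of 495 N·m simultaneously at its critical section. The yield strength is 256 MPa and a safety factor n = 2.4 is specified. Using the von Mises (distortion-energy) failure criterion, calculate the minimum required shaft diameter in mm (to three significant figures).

d = 53.2 mm

σ_allow = σ_y/n = 256/2.4 = 106.7 MPa.
For a solid shaft σ_b = 32M/(πd³) and τ = 16T/(πd³), so the von Mises stress is σ' = (16/πd³)·√(4M²+3T²).
√(4M²+3T²) = √(4×(1.520×10^6)² + 3×(495000)²) = 3.159×10^6 N·mm.
d³ = 16×3.159×10^6/(π×106.7) = 150800 mm³.
d = 53.23 mm.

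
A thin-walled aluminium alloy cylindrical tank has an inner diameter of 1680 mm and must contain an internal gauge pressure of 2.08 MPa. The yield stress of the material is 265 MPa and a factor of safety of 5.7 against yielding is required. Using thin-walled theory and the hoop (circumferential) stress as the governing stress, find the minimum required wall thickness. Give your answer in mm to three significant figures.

t = 37.6 mm

σ_allow = 265/5.7 = 46.49 MPa.
Hoop stress σ_h = pD/(2t), so t = pD/(2σ_allow) = 2.08×1680/(2×46.49) = 37.58 mm.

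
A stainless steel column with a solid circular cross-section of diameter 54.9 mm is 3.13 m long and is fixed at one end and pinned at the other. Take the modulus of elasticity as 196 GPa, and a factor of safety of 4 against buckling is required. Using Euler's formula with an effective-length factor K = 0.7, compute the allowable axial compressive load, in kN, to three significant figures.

I = πd⁴/64 = π×54.9⁴/64 = 445900 mm⁴.
Effective length L_e = KL = 0.7×3.13 m = 2191 mm.
Euler critical load P_cr = π²EI/L_e² = π²×196000×445900/2191² = 179700 N.
P_allow = P_cr/n = 179700/4 = 44920 N.

P_allow = 44.9 kN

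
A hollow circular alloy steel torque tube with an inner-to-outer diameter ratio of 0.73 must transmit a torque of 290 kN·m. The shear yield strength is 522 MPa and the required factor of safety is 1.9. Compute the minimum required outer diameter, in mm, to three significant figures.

τ_allow = 522/1.9 = 274.7 MPa.
For a hollow shaft τ = 16T/[πd_o³(1−k⁴)] with k = 0.73, so 1−k⁴ = 0.7160.
d_o³ = 16T/[π τ_allow (1−k⁴)] = 16×2.9000×10^8/(π×274.7×0.7160) = 7.508×10^6 mm³.
d_o = 195.8 mm.

d_o = 196 mm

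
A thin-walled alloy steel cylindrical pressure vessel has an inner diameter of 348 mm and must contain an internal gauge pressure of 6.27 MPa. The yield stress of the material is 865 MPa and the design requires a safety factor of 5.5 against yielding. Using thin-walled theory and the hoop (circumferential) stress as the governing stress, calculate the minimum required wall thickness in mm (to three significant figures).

t = 6.94 mm

σ_allow = 865/5.5 = 157.3 MPa.
Hoop stress σ_h = pD/(2t), so t = pD/(2σ_allow) = 6.27×348/(2×157.3) = 6.937 mm.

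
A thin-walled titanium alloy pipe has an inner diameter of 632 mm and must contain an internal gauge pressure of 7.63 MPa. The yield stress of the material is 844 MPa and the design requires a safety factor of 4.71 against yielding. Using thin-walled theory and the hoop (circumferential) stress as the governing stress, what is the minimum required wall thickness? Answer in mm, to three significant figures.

σ_allow = 844/4.71 = 179.2 MPa.
Hoop stress σ_h = pD/(2t), so t = pD/(2σ_allow) = 7.63×632/(2×179.2) = 13.46 mm.

t = 13.5 mm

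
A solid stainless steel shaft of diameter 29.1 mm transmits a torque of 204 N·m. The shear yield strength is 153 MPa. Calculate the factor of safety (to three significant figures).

n = 3.63

τ = 16T/(πd³) = 16×204000/(π×29.1³) = 42.16 MPa.
n = τ_limit/τ = 153/42.16 = 3.629.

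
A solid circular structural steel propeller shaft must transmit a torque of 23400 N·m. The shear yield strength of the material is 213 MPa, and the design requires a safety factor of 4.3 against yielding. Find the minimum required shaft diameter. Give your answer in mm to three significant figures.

d = 134 mm

Allowable shear stress τ_allow = 213/4.3 = 49.53 MPa.
For a solid shaft τ = 16T/(πd³), so d³ = 16T/(π τ_allow) = 16×2.3400×10^7/(π×49.53) = 2.406×10^6 mm³.
d = (2.406×10^6)^(1/3) = 134.0 mm.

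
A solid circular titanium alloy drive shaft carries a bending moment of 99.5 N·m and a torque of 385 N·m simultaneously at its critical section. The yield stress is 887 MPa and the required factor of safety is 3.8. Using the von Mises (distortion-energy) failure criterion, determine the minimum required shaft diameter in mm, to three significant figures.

σ_allow = σ_y/n = 887/3.8 = 233.4 MPa.
For a solid shaft σ_b = 32M/(πd³) and τ = 16T/(πd³), so the von Mises stress is σ' = (16/πd³)·√(4M²+3T²).
√(4M²+3T²) = √(4×(99500)² + 3×(385000)²) = 695900 N·mm.
d³ = 16×695900/(π×233.4) = 15180 mm³.
d = 24.76 mm.

d = 24.8 mm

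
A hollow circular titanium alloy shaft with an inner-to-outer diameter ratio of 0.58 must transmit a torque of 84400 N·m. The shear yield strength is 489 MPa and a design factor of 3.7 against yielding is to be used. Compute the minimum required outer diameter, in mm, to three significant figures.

τ_allow = 489/3.7 = 132.2 MPa.
For a hollow shaft τ = 16T/[πd_o³(1−k⁴)] with k = 0.58, so 1−k⁴ = 0.8868.
d_o³ = 16T/[π τ_allow (1−k⁴)] = 16×8.4400×10^7/(π×132.2×0.8868) = 3.667×10^6 mm³.
d_o = 154.2 mm.

d_o = 154 mm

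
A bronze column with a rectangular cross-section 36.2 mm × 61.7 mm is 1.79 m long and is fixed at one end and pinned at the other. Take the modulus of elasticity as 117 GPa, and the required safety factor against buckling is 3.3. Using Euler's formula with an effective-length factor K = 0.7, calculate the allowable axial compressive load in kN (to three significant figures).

Buckling occurs about the weak axis: I_min = h·b³/12 = 61.7×36.2³/12 = 243900 mm⁴ (b = 36.2 mm is the smaller dimension).
Effective length L_e = KL = 0.7×1.79 m = 1253 mm.
Euler critical load P_cr = π²EI/L_e² = π²×117000×243900/1253² = 179400 N.
P_allow = P_cr/n = 179400/3.3 = 54360 N.

P_allow = 54.4 kN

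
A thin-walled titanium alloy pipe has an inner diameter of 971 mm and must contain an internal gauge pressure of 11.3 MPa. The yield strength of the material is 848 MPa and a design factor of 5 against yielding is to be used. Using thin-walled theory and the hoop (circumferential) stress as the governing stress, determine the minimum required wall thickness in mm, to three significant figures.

t = 32.3 mm

σ_allow = 848/5 = 169.6 MPa.
Hoop stress σ_h = pD/(2t), so t = pD/(2σ_allow) = 11.3×971/(2×169.6) = 32.35 mm.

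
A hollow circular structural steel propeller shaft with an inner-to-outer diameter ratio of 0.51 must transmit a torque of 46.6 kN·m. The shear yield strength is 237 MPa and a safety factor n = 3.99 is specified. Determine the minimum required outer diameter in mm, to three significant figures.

d_o = 162 mm

τ_allow = 237/3.99 = 59.40 MPa.
For a hollow shaft τ = 16T/[πd_o³(1−k⁴)] with k = 0.51, so 1−k⁴ = 0.9323.
d_o³ = 16T/[π τ_allow (1−k⁴)] = 16×4.6600×10^7/(π×59.40×0.9323) = 4.286×10^6 mm³.
d_o = 162.4 mm.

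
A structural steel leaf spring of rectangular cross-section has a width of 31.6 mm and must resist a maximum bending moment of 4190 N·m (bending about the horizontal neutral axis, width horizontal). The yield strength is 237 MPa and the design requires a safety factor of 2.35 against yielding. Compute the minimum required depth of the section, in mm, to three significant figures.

σ_allow = 237/2.35 = 100.9 MPa.
For a rectangular section σ = 6M/(bh²), so h² = 6M/(b σ_allow) = 6×4190000/(31.6×100.9) = 7889 mm².
h = 88.82 mm.

h = 88.8 mm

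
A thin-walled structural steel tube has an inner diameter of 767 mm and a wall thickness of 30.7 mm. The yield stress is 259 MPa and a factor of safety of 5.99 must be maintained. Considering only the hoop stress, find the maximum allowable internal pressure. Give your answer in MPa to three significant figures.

σ_allow = 259/5.99 = 43.24 MPa.
σ_h = pD/(2t) → p_allow = 2σ_allow t/D = 2×43.24×30.7/767 = 3.461 MPa.

p_allow = 3.46 MPa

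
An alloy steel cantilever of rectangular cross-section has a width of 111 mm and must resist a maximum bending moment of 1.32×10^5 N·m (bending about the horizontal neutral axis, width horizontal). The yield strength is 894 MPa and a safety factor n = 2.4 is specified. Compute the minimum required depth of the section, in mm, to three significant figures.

σ_allow = 894/2.4 = 372.5 MPa.
For a rectangular section σ = 6M/(bh²), so h² = 6M/(b σ_allow) = 6×1.3200×10^8/(111×372.5) = 19150 mm².
h = 138.4 mm.

h = 138 mm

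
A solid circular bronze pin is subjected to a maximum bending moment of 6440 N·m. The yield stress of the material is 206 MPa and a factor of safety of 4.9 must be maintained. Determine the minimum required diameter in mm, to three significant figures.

d = 116 mm

σ_allow = 206/4.9 = 42.04 MPa.
For a solid circular section σ = 32M/(πd³), so d³ = 32M/(π σ_allow) = 32×6440000/(π×42.04) = 1.560×10^6 mm³.
d = 116.0 mm.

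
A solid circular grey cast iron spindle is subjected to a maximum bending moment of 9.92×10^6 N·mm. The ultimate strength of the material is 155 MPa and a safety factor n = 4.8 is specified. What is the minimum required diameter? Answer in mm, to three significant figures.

d = 146 mm

σ_allow = 155/4.8 = 32.29 MPa.
For a solid circular section σ = 32M/(πd³), so d³ = 32M/(π σ_allow) = 32×9920000/(π×32.29) = 3.129×10^6 mm³.
d = 146.3 mm.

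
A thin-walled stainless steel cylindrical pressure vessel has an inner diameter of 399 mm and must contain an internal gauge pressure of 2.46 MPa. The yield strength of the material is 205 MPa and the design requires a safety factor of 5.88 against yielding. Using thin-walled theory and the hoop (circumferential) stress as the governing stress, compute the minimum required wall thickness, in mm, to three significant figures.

σ_allow = 205/5.88 = 34.86 MPa.
Hoop stress σ_h = pD/(2t), so t = pD/(2σ_allow) = 2.46×399/(2×34.86) = 14.08 mm.

t = 14.1 mm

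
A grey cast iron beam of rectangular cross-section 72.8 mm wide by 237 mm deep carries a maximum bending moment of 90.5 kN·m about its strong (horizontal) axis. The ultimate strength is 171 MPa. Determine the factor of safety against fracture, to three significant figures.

n = 1.29

Section modulus S = bh²/6 = 72.8×237²/6 = 681500 mm³.
σ = M/S = 9.0500×10^7/681500 = 132.8 MPa.
n = 171/132.8 = 1.288.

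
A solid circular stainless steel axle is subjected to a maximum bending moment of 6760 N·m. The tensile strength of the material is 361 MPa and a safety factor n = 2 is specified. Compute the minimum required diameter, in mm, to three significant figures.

d = 72.5 mm

σ_allow = 361/2 = 180.5 MPa.
For a solid circular section σ = 32M/(πd³), so d³ = 32M/(π σ_allow) = 32×6760000/(π×180.5) = 381500 mm³.
d = 72.53 mm.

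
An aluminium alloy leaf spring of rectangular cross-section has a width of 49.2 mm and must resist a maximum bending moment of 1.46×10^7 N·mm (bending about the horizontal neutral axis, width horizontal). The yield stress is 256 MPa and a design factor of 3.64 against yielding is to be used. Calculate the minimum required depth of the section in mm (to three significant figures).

σ_allow = 256/3.64 = 70.33 MPa.
For a rectangular section σ = 6M/(bh²), so h² = 6M/(b σ_allow) = 6×1.4600×10^7/(49.2×70.33) = 25320 mm².
h = 159.1 mm.

h = 159 mm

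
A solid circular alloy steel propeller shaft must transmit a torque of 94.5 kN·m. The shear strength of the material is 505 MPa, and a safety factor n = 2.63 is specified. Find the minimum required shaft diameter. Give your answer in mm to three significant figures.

d = 136 mm

Allowable shear stress τ_allow = 505/2.63 = 192.0 MPa.
For a solid shaft τ = 16T/(πd³), so d³ = 16T/(π τ_allow) = 16×9.4500×10^7/(π×192.0) = 2.506×10^6 mm³.
d = (2.506×10^6)^(1/3) = 135.8 mm.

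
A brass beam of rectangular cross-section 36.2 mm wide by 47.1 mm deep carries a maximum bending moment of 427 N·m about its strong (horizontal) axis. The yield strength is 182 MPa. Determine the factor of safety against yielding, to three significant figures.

n = 5.70

Section modulus S = bh²/6 = 36.2×47.1²/6 = 13380 mm³.
σ = M/S = 427000/13380 = 31.90 MPa.
n = 182/31.90 = 5.705.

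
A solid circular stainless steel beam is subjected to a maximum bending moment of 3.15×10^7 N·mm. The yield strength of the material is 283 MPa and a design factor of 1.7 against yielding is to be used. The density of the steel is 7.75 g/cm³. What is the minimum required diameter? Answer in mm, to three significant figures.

σ_allow = 283/1.7 = 166.5 MPa.
For a solid circular section σ = 32M/(πd³), so d³ = 32M/(π σ_allow) = 32×3.1500×10^7/(π×166.5) = 1.927×10^6 mm³.
d = 124.4 mm.

d = 124 mm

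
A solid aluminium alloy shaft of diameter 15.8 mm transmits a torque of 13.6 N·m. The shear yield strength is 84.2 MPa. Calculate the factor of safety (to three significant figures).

τ = 16T/(πd³) = 16×13600/(π×15.8³) = 17.56 MPa.
n = τ_limit/τ = 84.2/17.56 = 4.795.

n = 4.79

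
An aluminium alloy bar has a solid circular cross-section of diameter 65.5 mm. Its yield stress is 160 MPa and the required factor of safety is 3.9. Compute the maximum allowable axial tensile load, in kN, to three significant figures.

F_allow = 138 kN

σ_allow = 160/3.9 = 41.03 MPa.
A = πd²/4 = π×65.5²/4 = 3370 mm².
F_allow = σ_allow × A = 41.03×3370 = 138200 N.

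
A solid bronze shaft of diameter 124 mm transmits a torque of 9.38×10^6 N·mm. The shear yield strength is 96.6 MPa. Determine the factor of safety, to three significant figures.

n = 3.86

τ = 16T/(πd³) = 16×9380000/(π×124³) = 25.06 MPa.
n = τ_limit/τ = 96.6/25.06 = 3.855.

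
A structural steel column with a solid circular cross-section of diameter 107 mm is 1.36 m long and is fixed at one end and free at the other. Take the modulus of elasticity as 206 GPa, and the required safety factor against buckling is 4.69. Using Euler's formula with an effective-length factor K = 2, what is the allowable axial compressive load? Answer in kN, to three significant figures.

P_allow = 377 kN

I = πd⁴/64 = π×107⁴/64 = 6.434×10^6 mm⁴.
Effective length L_e = KL = 2×1.36 m = 2720 mm.
Euler critical load P_cr = π²EI/L_e² = π²×206000×6.434×10^6/2720² = 1.768×10^6 N.
P_allow = P_cr/n = 1.768×10^6/4.69 = 377000 N.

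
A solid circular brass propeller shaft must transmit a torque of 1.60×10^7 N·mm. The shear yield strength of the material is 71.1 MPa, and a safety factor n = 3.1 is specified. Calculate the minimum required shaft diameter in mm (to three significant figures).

Allowable shear stress τ_allow = 71.1/3.1 = 22.94 MPa.
For a solid shaft τ = 16T/(πd³), so d³ = 16T/(π τ_allow) = 16×1.6000×10^7/(π×22.94) = 3.553×10^6 mm³.
d = (3.553×10^6)^(1/3) = 152.6 mm.

d = 153 mm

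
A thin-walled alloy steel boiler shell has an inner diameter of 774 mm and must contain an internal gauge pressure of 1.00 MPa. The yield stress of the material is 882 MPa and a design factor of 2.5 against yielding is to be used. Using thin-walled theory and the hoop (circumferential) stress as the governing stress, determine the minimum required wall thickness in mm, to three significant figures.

t = 1.10 mm

σ_allow = 882/2.5 = 352.8 MPa.
Hoop stress σ_h = pD/(2t), so t = pD/(2σ_allow) = 1.00×774/(2×352.8) = 1.097 mm.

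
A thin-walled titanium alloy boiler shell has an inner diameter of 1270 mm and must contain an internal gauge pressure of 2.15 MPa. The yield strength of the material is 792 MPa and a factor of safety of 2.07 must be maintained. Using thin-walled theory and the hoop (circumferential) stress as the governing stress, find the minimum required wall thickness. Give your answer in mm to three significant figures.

t = 3.57 mm

σ_allow = 792/2.07 = 382.6 MPa.
Hoop stress σ_h = pD/(2t), so t = pD/(2σ_allow) = 2.15×1270/(2×382.6) = 3.568 mm.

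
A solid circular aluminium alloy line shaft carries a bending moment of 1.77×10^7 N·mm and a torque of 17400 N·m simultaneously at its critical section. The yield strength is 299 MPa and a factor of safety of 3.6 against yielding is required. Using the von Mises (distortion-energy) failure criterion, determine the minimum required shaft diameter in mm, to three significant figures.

σ_allow = σ_y/n = 299/3.6 = 83.06 MPa.
For a solid shaft σ_b = 32M/(πd³) and τ = 16T/(πd³), so the von Mises stress is σ' = (16/πd³)·√(4M²+3T²).
√(4M²+3T²) = √(4×(1.770×10^7)² + 3×(1.740×10^7)²) = 4.649×10^7 N·mm.
d³ = 16×4.649×10^7/(π×83.06) = 2.851×10^6 mm³.
d = 141.8 mm.

d = 142 mm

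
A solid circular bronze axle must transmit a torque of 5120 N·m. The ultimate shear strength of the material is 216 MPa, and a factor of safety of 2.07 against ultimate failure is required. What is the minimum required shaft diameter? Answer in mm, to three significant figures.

Allowable shear stress τ_allow = 216/2.07 = 104.3 MPa.
For a solid shaft τ = 16T/(πd³), so d³ = 16T/(π τ_allow) = 16×5120000/(π×104.3) = 249900 mm³.
d = (249900)^(1/3) = 62.99 mm.

d = 63.0 mm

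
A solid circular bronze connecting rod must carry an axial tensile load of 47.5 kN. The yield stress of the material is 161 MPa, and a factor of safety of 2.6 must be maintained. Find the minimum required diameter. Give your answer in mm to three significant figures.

d = 31.3 mm

Allowable stress σ_allow = 161/2.6 = 61.92 MPa.
Required area A = F/σ_allow = 47500/61.92 = 767.1 mm².
A = πd²/4 → d = √(4A/π) = 31.25 mm.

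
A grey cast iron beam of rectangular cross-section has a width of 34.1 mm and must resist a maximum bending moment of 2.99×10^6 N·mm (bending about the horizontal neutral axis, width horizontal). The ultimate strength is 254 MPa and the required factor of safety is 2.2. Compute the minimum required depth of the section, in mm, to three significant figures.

h = 67.5 mm

σ_allow = 254/2.2 = 115.5 MPa.
For a rectangular section σ = 6M/(bh²), so h² = 6M/(b σ_allow) = 6×2990000/(34.1×115.5) = 4557 mm².
h = 67.50 mm.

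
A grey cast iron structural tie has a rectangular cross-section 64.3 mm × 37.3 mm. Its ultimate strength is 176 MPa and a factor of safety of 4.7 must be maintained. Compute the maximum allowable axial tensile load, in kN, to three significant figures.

σ_allow = 176/4.7 = 37.45 MPa.
A = 64.3×37.3 = 2398 mm².
F_allow = σ_allow × A = 37.45×2398 = 89810 N.

F_allow = 89.8 kN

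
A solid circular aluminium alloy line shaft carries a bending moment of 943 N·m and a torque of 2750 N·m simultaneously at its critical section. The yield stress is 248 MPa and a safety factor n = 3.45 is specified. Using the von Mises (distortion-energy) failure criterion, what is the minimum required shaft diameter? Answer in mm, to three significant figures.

d = 71.3 mm

σ_allow = σ_y/n = 248/3.45 = 71.88 MPa.
For a solid shaft σ_b = 32M/(πd³) and τ = 16T/(πd³), so the von Mises stress is σ' = (16/πd³)·√(4M²+3T²).
√(4M²+3T²) = √(4×(943000)² + 3×(2.750×10^6)²) = 5.123×10^6 N·mm.
d³ = 16×5.123×10^6/(π×71.88) = 363000 mm³.
d = 71.33 mm.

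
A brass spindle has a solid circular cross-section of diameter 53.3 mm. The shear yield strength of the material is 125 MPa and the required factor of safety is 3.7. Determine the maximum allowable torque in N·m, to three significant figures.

T_allow = 1000 N·m

τ_allow = 125/3.7 = 33.78 MPa.
For a solid shaft T_allow = τ_allow·πd³/16; πd³/16 = π×53.3³/16 = 29730 mm³.
T_allow = 33.78×29730 = 1.004×10^6 N·mm = 1004 N·m.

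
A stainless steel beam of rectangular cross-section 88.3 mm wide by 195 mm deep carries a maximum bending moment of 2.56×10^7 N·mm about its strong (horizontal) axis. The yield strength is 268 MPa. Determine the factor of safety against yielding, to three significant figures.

Section modulus S = bh²/6 = 88.3×195²/6 = 559600 mm³.
σ = M/S = 2.5600×10^7/559600 = 45.75 MPa.
n = 268/45.75 = 5.858.

n = 5.86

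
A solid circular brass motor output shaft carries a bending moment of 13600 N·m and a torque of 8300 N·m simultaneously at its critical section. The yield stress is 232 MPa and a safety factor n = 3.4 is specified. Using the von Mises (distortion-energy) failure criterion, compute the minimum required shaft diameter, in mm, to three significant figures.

σ_allow = σ_y/n = 232/3.4 = 68.24 MPa.
For a solid shaft σ_b = 32M/(πd³) and τ = 16T/(πd³), so the von Mises stress is σ' = (16/πd³)·√(4M²+3T²).
√(4M²+3T²) = √(4×(1.360×10^7)² + 3×(8.300×10^6)²) = 3.077×10^7 N·mm.
d³ = 16×3.077×10^7/(π×68.24) = 2.296×10^6 mm³.
d = 131.9 mm.

d = 132 mm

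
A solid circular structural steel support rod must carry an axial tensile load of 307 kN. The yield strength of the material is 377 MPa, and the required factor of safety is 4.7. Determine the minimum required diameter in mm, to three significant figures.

d = 69.8 mm

Allowable stress σ_allow = 377/4.7 = 80.21 MPa.
Required area A = F/σ_allow = 307000/80.21 = 3827 mm².
A = πd²/4 → d = √(4A/π) = 69.81 mm.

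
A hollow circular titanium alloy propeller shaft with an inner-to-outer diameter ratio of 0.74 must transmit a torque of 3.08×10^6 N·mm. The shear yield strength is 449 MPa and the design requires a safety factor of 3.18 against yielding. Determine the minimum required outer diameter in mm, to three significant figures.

τ_allow = 449/3.18 = 141.2 MPa.
For a hollow shaft τ = 16T/[πd_o³(1−k⁴)] with k = 0.74, so 1−k⁴ = 0.7001.
d_o³ = 16T/[π τ_allow (1−k⁴)] = 16×3080000/(π×141.2×0.7001) = 158700 mm³.
d_o = 54.14 mm.

d_o = 54.1 mm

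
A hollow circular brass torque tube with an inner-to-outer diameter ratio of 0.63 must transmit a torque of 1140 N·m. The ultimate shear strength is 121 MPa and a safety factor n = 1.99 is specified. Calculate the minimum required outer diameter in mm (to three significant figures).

d_o = 48.4 mm

τ_allow = 121/1.99 = 60.80 MPa.
For a hollow shaft τ = 16T/[πd_o³(1−k⁴)] with k = 0.63, so 1−k⁴ = 0.8425.
d_o³ = 16T/[π τ_allow (1−k⁴)] = 16×1140000/(π×60.80×0.8425) = 113300 mm³.
d_o = 48.39 mm.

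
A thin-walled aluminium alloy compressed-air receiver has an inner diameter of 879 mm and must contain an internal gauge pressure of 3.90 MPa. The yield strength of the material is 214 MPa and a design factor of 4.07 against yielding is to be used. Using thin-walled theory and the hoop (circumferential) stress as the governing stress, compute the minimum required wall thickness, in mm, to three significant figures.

t = 32.6 mm

σ_allow = 214/4.07 = 52.58 MPa.
Hoop stress σ_h = pD/(2t), so t = pD/(2σ_allow) = 3.90×879/(2×52.58) = 32.60 mm.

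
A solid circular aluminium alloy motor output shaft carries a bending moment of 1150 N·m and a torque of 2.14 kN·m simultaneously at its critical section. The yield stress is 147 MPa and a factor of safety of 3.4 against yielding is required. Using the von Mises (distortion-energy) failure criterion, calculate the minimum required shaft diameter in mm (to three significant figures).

d = 80.1 mm

σ_allow = σ_y/n = 147/3.4 = 43.24 MPa.
For a solid shaft σ_b = 32M/(πd³) and τ = 16T/(πd³), so the von Mises stress is σ' = (16/πd³)·√(4M²+3T²).
√(4M²+3T²) = √(4×(1.150×10^6)² + 3×(2.140×10^6)²) = 4.362×10^6 N·mm.
d³ = 16×4.362×10^6/(π×43.24) = 513900 mm³.
d = 80.10 mm.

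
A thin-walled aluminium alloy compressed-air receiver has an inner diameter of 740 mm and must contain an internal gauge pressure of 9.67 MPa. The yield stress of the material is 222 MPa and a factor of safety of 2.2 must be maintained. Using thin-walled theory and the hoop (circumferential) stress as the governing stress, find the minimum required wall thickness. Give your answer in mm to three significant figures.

σ_allow = 222/2.2 = 100.9 MPa.
Hoop stress σ_h = pD/(2t), so t = pD/(2σ_allow) = 9.67×740/(2×100.9) = 35.46 mm.

t = 35.5 mm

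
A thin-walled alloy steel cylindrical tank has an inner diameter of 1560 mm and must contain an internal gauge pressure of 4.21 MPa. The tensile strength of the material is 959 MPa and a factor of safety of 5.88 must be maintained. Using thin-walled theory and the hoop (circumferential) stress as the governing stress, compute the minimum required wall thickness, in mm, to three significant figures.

σ_allow = 959/5.88 = 163.1 MPa.
Hoop stress σ_h = pD/(2t), so t = pD/(2σ_allow) = 4.21×1560/(2×163.1) = 20.13 mm.

t = 20.1 mm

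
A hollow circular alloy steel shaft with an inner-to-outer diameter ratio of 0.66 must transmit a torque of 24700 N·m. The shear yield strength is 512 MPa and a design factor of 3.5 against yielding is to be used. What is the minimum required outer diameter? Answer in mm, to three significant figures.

τ_allow = 512/3.5 = 146.3 MPa.
For a hollow shaft τ = 16T/[πd_o³(1−k⁴)] with k = 0.66, so 1−k⁴ = 0.8103.
d_o³ = 16T/[π τ_allow (1−k⁴)] = 16×2.4700×10^7/(π×146.3×0.8103) = 1.061×10^6 mm³.
d_o = 102.0 mm.

d_o = 102 mm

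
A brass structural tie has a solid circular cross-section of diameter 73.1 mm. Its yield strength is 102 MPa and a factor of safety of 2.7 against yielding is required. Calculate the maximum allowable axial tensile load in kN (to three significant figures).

σ_allow = 102/2.7 = 37.78 MPa.
A = πd²/4 = π×73.1²/4 = 4197 mm².
F_allow = σ_allow × A = 37.78×4197 = 158500 N.

F_allow = 159 kN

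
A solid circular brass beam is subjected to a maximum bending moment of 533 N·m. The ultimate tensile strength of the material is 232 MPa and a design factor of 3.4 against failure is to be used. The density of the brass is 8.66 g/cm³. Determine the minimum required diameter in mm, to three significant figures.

σ_allow = 232/3.4 = 68.24 MPa.
For a solid circular section σ = 32M/(πd³), so d³ = 32M/(π σ_allow) = 32×533000/(π×68.24) = 79560 mm³.
d = 43.01 mm.

d = 43.0 mm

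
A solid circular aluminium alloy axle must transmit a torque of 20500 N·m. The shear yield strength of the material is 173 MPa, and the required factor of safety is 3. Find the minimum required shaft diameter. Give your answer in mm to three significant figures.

Allowable shear stress τ_allow = 173/3 = 57.67 MPa.
For a solid shaft τ = 16T/(πd³), so d³ = 16T/(π τ_allow) = 16×2.0500×10^7/(π×57.67) = 1.811×10^6 mm³.
d = (1.811×10^6)^(1/3) = 121.9 mm.

d = 122 mm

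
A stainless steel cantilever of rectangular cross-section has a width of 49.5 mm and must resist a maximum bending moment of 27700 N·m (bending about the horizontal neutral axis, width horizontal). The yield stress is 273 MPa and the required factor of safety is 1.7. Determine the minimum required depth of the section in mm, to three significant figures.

h = 145 mm

σ_allow = 273/1.7 = 160.6 MPa.
For a rectangular section σ = 6M/(bh²), so h² = 6M/(b σ_allow) = 6×2.7700×10^7/(49.5×160.6) = 20910 mm².
h = 144.6 mm.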